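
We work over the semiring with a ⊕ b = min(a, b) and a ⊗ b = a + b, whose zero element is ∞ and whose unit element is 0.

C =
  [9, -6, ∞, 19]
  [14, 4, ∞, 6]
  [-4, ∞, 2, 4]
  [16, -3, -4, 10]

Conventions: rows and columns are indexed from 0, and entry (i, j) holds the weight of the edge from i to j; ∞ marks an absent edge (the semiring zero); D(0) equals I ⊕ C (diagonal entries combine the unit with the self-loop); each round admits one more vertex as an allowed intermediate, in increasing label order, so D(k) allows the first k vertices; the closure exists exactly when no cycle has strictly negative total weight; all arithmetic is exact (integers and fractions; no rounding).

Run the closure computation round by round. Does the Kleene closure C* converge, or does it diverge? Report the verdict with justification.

D(0):
  [0, -6, ∞, 19]
  [14, 0, ∞, 6]
  [-4, ∞, 0, 4]
  [16, -3, -4, 0]
D(1):
  [0, -6, ∞, 19]
  [14, 0, ∞, 6]
  [-4, -10, 0, 4]
  [16, -3, -4, 0]
D(2):
  [0, -6, ∞, 0]
  [14, 0, ∞, 6]
  [-4, -10, 0, -4]
  [11, -3, -4, 0]
Detection: at round 3, diagonal entry (3, 3) turns strictly negative.
Key observation: the cycle 3->2->0->1->3 has total weight (-4) + (-4) + (-6) + 6, which is strictly negative.
Answer: DIVERGES — negative cycle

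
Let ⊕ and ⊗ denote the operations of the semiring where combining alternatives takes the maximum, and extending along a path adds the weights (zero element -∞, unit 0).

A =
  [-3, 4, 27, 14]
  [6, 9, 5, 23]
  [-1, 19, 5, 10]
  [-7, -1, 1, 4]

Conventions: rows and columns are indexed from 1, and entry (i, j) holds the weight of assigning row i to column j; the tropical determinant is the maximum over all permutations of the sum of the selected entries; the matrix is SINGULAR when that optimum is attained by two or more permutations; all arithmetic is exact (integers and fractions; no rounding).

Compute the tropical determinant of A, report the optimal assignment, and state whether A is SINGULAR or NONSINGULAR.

σ = (1, 2, 3, 4): (-3) + 9 + 5 + 4 = 15
σ = (1, 2, 4, 3): (-3) + 9 + 10 + 1 = 17
σ = (1, 3, 2, 4): (-3) + 5 + 19 + 4 = 25
σ = (1, 3, 4, 2): (-3) + 5 + 10 + (-1) = 11
σ = (1, 4, 2, 3): (-3) + 23 + 19 + 1 = 40
σ = (1, 4, 3, 2): (-3) + 23 + 5 + (-1) = 24
σ = (2, 1, 3, 4): 4 + 6 + 5 + 4 = 19
σ = (2, 1, 4, 3): 4 + 6 + 10 + 1 = 21
σ = (2, 3, 1, 4): 4 + 5 + (-1) + 4 = 12
σ = (2, 3, 4, 1): 4 + 5 + 10 + (-7) = 12
σ = (2, 4, 1, 3): 4 + 23 + (-1) + 1 = 27
σ = (2, 4, 3, 1): 4 + 23 + 5 + (-7) = 25
σ = (3, 1, 2, 4): 27 + 6 + 19 + 4 = 56
σ = (3, 1, 4, 2): 27 + 6 + 10 + (-1) = 42
σ = (3, 2, 1, 4): 27 + 9 + (-1) + 4 = 39
σ = (3, 2, 4, 1): 27 + 9 + 10 + (-7) = 39
σ = (3, 4, 1, 2): 27 + 23 + (-1) + (-1) = 48
σ = (3, 4, 2, 1): 27 + 23 + 19 + (-7) = 62
σ = (4, 1, 2, 3): 14 + 6 + 19 + 1 = 40
σ = (4, 1, 3, 2): 14 + 6 + 5 + (-1) = 24
σ = (4, 2, 1, 3): 14 + 9 + (-1) + 1 = 23
σ = (4, 2, 3, 1): 14 + 9 + 5 + (-7) = 21
σ = (4, 3, 1, 2): 14 + 5 + (-1) + (-1) = 17
σ = (4, 3, 2, 1): 14 + 5 + 19 + (-7) = 31
Optimal value attained by: σ = (3, 4, 2, 1).
Answer: det⊕(A) = 62; verdict: NONSINGULAR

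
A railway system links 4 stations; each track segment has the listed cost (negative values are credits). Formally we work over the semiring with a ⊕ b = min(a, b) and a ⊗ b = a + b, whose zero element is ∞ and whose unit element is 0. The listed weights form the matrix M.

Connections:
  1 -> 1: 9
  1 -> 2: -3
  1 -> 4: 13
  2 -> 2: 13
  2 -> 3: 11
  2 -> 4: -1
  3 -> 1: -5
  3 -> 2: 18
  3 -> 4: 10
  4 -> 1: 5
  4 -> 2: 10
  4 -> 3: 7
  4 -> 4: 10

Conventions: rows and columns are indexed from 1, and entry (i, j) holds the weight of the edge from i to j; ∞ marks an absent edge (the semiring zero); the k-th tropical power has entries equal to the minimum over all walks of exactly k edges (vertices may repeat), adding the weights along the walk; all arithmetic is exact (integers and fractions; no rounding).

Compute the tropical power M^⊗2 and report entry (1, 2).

M^⊗2:
  [18, 6, 8, -4]
  [4, 9, 6, 9]
  [4, -8, 17, 8]
  [2, 2, 17, 9]
Key observation: the optimum is the walk 1->1->2, with weight 9 + (-3) = 6.
Optimal value attained by: walk 1->1->2.
Answer: (M^⊗2)[1][2] = 6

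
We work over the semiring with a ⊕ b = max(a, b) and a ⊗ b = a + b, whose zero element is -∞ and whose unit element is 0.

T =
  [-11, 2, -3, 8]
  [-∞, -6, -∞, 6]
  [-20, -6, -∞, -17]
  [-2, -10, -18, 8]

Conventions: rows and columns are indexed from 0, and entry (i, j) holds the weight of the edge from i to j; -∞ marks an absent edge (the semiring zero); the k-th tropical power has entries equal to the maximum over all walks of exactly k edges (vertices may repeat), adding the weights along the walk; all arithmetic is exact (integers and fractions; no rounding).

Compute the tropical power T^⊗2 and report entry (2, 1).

T^⊗2:
  [6, -2, -10, 16]
  [4, -4, -12, 14]
  [-19, -12, -23, 0]
  [6, 0, -5, 16]
Key observation: the optimum is the walk 2->1->1, with weight (-6) + (-6) = -12.
Optimal value attained by: walk 2->1->1.
Answer: (T^⊗2)[2][1] = -12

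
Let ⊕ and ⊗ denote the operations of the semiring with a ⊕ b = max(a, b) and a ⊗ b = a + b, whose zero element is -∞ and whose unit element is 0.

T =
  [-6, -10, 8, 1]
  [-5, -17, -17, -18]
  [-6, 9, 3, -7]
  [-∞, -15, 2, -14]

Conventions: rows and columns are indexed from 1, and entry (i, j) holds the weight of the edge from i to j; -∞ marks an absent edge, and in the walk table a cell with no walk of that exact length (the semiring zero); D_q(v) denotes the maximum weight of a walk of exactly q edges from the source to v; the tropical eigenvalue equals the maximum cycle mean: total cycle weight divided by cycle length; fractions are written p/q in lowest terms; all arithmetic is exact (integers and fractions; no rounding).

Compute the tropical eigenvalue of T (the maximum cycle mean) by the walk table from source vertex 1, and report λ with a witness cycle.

q=0: [0, -∞, -∞, -∞]
q=1: [-6, -10, 8, 1]
q=2: [2, 17, 11, 1]
q=3: [12, 20, 14, 4]
q=4: [15, 23, 20, 13]
Optimal cycle mean attained by: cycle 1->3->2->1, total 8 + 9 + (-5), length 3.
Answer: λ = 4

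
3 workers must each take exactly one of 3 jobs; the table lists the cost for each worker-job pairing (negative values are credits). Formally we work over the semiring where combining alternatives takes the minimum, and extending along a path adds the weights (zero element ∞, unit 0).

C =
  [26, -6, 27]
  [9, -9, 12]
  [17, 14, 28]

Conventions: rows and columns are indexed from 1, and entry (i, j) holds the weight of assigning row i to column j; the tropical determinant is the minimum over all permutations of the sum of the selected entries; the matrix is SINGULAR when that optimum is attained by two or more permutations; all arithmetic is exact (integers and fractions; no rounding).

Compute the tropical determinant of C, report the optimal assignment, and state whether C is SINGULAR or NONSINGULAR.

σ = (1, 2, 3): 26 + (-9) + 28 = 45
σ = (1, 3, 2): 26 + 12 + 14 = 52
σ = (2, 1, 3): (-6) + 9 + 28 = 31
σ = (2, 3, 1): (-6) + 12 + 17 = 23
σ = (3, 1, 2): 27 + 9 + 14 = 50
σ = (3, 2, 1): 27 + (-9) + 17 = 35
Optimal value attained by: σ = (2, 3, 1).
Answer: det⊕(C) = 23; verdict: NONSINGULAR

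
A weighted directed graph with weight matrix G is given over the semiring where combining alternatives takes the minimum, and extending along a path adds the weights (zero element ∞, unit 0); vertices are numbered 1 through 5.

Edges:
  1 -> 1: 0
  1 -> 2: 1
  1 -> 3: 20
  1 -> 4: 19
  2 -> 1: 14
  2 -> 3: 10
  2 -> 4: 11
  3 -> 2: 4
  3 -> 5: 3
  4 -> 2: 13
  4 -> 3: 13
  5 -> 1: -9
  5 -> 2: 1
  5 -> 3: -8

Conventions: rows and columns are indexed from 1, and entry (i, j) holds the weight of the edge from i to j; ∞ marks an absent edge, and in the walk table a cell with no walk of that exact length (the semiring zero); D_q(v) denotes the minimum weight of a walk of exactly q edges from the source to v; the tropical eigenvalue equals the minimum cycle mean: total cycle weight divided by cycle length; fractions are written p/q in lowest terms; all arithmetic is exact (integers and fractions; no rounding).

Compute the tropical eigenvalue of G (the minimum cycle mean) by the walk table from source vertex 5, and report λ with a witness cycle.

q=0: [∞, ∞, ∞, ∞, 0]
q=1: [-9, 1, -8, ∞, ∞]
q=2: [-9, -8, 11, 10, -5]
q=3: [-14, -8, -13, 3, 14]
q=4: [-14, -13, 2, 3, -10]
q=5: [-19, -13, -18, -2, 5]
Optimal cycle mean attained by: cycle 3->5->3, total 3 + (-8), length 2.
Answer: λ = -5/2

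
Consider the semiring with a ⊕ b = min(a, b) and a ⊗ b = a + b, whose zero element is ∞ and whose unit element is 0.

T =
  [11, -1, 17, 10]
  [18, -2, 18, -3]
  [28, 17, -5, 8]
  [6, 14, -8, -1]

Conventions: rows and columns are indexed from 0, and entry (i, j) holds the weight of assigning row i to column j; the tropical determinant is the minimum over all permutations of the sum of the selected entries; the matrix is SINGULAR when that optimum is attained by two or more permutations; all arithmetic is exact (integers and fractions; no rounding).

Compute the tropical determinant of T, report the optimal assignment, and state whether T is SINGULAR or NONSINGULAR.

σ = (0, 1, 2, 3): 11 + (-2) + (-5) + (-1) = 3
σ = (0, 1, 3, 2): 11 + (-2) + 8 + (-8) = 9
σ = (0, 2, 1, 3): 11 + 18 + 17 + (-1) = 45
σ = (0, 2, 3, 1): 11 + 18 + 8 + 14 = 51
σ = (0, 3, 1, 2): 11 + (-3) + 17 + (-8) = 17
σ = (0, 3, 2, 1): 11 + (-3) + (-5) + 14 = 17
σ = (1, 0, 2, 3): (-1) + 18 + (-5) + (-1) = 11
σ = (1, 0, 3, 2): (-1) + 18 + 8 + (-8) = 17
σ = (1, 2, 0, 3): (-1) + 18 + 28 + (-1) = 44
σ = (1, 2, 3, 0): (-1) + 18 + 8 + 6 = 31
σ = (1, 3, 0, 2): (-1) + (-3) + 28 + (-8) = 16
σ = (1, 3, 2, 0): (-1) + (-3) + (-5) + 6 = -3
σ = (2, 0, 1, 3): 17 + 18 + 17 + (-1) = 51
σ = (2, 0, 3, 1): 17 + 18 + 8 + 14 = 57
σ = (2, 1, 0, 3): 17 + (-2) + 28 + (-1) = 42
σ = (2, 1, 3, 0): 17 + (-2) + 8 + 6 = 29
σ = (2, 3, 0, 1): 17 + (-3) + 28 + 14 = 56
σ = (2, 3, 1, 0): 17 + (-3) + 17 + 6 = 37
σ = (3, 0, 1, 2): 10 + 18 + 17 + (-8) = 37
σ = (3, 0, 2, 1): 10 + 18 + (-5) + 14 = 37
σ = (3, 1, 0, 2): 10 + (-2) + 28 + (-8) = 28
σ = (3, 1, 2, 0): 10 + (-2) + (-5) + 6 = 9
σ = (3, 2, 0, 1): 10 + 18 + 28 + 14 = 70
σ = (3, 2, 1, 0): 10 + 18 + 17 + 6 = 51
Optimal value attained by: σ = (1, 3, 2, 0).
Answer: det⊕(T) = -3; verdict: NONSINGULAR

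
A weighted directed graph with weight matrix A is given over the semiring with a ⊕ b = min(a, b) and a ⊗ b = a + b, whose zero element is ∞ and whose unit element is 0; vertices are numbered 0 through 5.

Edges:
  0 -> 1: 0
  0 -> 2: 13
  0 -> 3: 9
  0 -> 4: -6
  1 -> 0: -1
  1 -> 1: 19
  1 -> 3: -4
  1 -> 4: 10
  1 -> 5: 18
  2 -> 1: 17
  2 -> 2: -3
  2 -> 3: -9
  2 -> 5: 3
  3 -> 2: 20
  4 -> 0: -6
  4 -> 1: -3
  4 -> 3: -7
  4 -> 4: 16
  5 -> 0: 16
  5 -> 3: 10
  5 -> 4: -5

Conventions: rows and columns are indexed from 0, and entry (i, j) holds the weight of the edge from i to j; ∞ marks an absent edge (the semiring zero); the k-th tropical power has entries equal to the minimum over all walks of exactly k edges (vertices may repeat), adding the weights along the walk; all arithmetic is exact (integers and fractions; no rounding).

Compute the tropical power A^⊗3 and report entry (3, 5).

A^⊗2:
  [-12, -9, 10, -13, 10, 16]
  [4, -1, 12, 3, -7, 37]
  [16, 14, -6, -12, -2, 0]
  [∞, 37, 17, 11, ∞, 23]
  [-4, -6, 7, -7, -12, 15]
  [-11, -8, 29, -12, 10, ∞]
A^⊗3:
  [-10, -12, 1, -13, -18, 9]
  [-13, -10, 9, -14, -2, 15]
  [-8, -5, -9, -15, -5, -3]
  [36, 34, 14, 8, 18, 20]
  [-18, -15, 4, -19, -10, 10]
  [-9, -11, 2, -12, -17, 10]
Key observation: the optimum is the walk 3->2->2->5, with weight 20 + (-3) + 3 = 20.
Optimal value attained by: walk 3->2->2->5.
Answer: (A^⊗3)[3][5] = 20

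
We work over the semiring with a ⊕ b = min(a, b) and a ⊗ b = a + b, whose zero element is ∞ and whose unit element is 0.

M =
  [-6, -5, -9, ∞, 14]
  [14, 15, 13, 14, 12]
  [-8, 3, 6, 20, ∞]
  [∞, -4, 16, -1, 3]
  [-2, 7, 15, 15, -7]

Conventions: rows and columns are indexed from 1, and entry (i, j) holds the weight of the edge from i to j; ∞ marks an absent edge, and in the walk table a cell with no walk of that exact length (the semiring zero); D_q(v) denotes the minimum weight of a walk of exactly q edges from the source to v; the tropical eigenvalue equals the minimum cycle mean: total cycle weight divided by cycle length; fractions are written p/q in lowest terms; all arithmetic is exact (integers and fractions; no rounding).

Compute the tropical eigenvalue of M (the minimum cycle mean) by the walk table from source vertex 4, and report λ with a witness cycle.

q=0: [∞, ∞, ∞, 0, ∞]
q=1: [∞, -4, 16, -1, 3]
q=2: [1, -5, 9, -2, -4]
q=3: [-6, -6, -8, -3, -11]
q=4: [-16, -11, -15, -4, -18]
q=5: [-23, -21, -25, -5, -25]
Optimal cycle mean attained by: cycle 1->3->1, total (-9) + (-8), length 2.
Answer: λ = -17/2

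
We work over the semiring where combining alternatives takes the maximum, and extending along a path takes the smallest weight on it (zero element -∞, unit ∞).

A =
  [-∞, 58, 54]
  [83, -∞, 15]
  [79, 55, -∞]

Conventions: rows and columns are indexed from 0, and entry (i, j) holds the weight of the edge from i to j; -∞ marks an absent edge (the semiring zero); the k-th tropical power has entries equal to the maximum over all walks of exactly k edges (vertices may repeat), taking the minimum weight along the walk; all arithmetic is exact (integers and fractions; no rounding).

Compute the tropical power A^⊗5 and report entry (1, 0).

A^⊗2:
  [58, 54, 15]
  [15, 58, 54]
  [55, 58, 54]
A^⊗3:
  [54, 58, 54]
  [58, 54, 15]
  [58, 55, 54]
A^⊗4:
  [58, 54, 54]
  [54, 58, 54]
  [55, 58, 54]
A^⊗5:
  [54, 58, 54]
  [58, 54, 54]
  [58, 55, 54]
Key observation: the optimum is the walk 1->0->1->0->1->0, with weight 83 min 58 min 83 min 58 min 83 = 58.
Optimal value attained by: walk 1->0->1->0->1->0.
Answer: (A^⊗5)[1][0] = 58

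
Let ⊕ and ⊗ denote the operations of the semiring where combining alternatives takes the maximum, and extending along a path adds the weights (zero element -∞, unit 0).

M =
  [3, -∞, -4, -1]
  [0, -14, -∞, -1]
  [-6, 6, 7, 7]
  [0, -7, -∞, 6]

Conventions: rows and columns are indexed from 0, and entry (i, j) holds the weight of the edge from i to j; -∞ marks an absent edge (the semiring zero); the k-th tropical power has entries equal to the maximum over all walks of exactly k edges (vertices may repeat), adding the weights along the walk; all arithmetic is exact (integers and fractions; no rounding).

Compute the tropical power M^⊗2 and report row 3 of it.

M^⊗2:
  [6, 2, 3, 5]
  [3, -8, -4, 5]
  [7, 13, 14, 14]
  [6, -1, -4, 12]
Answer: row 3 of M^⊗2 = [6, -1, -4, 12]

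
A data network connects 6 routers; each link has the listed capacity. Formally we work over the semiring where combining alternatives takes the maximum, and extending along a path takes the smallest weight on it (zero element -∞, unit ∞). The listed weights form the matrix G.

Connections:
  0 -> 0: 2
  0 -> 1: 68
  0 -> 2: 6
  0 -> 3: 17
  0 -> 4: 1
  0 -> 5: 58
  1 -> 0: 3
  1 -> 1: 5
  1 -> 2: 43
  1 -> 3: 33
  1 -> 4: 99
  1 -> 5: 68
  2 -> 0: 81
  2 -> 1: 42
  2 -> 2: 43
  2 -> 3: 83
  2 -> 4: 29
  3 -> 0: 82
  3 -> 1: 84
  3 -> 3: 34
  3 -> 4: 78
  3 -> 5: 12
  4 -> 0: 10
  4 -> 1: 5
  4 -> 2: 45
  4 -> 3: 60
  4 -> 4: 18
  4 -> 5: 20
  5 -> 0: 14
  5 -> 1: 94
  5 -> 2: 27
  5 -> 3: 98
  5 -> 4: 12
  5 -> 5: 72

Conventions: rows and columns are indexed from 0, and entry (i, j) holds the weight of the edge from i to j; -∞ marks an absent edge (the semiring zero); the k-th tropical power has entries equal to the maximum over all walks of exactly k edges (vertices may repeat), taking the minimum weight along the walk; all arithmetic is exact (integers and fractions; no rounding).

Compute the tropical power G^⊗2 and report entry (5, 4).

G^⊗2:
  [17, 58, 43, 58, 68, 68]
  [43, 68, 45, 68, 33, 68]
  [82, 83, 43, 43, 78, 58]
  [34, 68, 45, 60, 84, 68]
  [60, 60, 43, 45, 60, 20]
  [82, 84, 43, 72, 94, 72]
Key observation: the optimum is the walk 5->1->4, with weight 94 min 99 = 94.
Optimal value attained by: walk 5->1->4.
Answer: (G^⊗2)[5][4] = 94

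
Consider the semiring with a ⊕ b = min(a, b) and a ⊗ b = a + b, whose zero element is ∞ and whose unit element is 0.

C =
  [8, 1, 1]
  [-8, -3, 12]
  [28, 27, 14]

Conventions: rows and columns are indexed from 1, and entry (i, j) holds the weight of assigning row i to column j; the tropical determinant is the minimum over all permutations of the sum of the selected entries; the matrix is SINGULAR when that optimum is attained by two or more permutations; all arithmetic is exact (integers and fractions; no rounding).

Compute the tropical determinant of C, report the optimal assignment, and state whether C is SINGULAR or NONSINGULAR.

σ = (1, 2, 3): 8 + (-3) + 14 = 19
σ = (1, 3, 2): 8 + 12 + 27 = 47
σ = (2, 1, 3): 1 + (-8) + 14 = 7
σ = (2, 3, 1): 1 + 12 + 28 = 41
σ = (3, 1, 2): 1 + (-8) + 27 = 20
σ = (3, 2, 1): 1 + (-3) + 28 = 26
Optimal value attained by: σ = (2, 1, 3).
Answer: det⊕(C) = 7; verdict: NONSINGULAR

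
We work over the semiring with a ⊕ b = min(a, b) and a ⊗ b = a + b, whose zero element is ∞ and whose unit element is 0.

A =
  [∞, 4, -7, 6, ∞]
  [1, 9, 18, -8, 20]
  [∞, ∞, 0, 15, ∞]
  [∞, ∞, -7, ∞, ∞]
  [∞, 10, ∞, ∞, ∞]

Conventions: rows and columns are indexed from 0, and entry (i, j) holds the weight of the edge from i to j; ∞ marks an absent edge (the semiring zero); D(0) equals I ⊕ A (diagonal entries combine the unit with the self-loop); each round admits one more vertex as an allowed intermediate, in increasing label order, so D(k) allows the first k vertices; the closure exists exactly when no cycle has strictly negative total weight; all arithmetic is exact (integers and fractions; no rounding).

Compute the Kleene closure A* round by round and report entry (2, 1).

D(0):
  [0, 4, -7, 6, ∞]
  [1, 0, 18, -8, 20]
  [∞, ∞, 0, 15, ∞]
  [∞, ∞, -7, 0, ∞]
  [∞, 10, ∞, ∞, 0]
D(1):
  [0, 4, -7, 6, ∞]
  [1, 0, -6, -8, 20]
  [∞, ∞, 0, 15, ∞]
  [∞, ∞, -7, 0, ∞]
  [∞, 10, ∞, ∞, 0]
D(2):
  [0, 4, -7, -4, 24]
  [1, 0, -6, -8, 20]
  [∞, ∞, 0, 15, ∞]
  [∞, ∞, -7, 0, ∞]
  [11, 10, 4, 2, 0]
D(3):
  [0, 4, -7, -4, 24]
  [1, 0, -6, -8, 20]
  [∞, ∞, 0, 15, ∞]
  [∞, ∞, -7, 0, ∞]
  [11, 10, 4, 2, 0]
D(4):
  [0, 4, -11, -4, 24]
  [1, 0, -15, -8, 20]
  [∞, ∞, 0, 15, ∞]
  [∞, ∞, -7, 0, ∞]
  [11, 10, -5, 2, 0]
D(5):
  [0, 4, -11, -4, 24]
  [1, 0, -15, -8, 20]
  [∞, ∞, 0, 15, ∞]
  [∞, ∞, -7, 0, ∞]
  [11, 10, -5, 2, 0]
Answer: A*[2][1] = ∞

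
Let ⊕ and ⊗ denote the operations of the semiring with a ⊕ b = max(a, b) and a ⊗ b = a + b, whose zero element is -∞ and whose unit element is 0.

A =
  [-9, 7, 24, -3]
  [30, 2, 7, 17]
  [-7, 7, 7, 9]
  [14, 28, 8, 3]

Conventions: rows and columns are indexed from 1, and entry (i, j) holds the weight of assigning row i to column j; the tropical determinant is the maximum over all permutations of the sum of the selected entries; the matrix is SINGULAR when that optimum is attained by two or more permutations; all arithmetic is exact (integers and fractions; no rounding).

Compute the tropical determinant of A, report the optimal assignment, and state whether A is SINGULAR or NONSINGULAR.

σ = (1, 2, 3, 4): (-9) + 2 + 7 + 3 = 3
σ = (1, 2, 4, 3): (-9) + 2 + 9 + 8 = 10
σ = (1, 3, 2, 4): (-9) + 7 + 7 + 3 = 8
σ = (1, 3, 4, 2): (-9) + 7 + 9 + 28 = 35
σ = (1, 4, 2, 3): (-9) + 17 + 7 + 8 = 23
σ = (1, 4, 3, 2): (-9) + 17 + 7 + 28 = 43
σ = (2, 1, 3, 4): 7 + 30 + 7 + 3 = 47
σ = (2, 1, 4, 3): 7 + 30 + 9 + 8 = 54
σ = (2, 3, 1, 4): 7 + 7 + (-7) + 3 = 10
σ = (2, 3, 4, 1): 7 + 7 + 9 + 14 = 37
σ = (2, 4, 1, 3): 7 + 17 + (-7) + 8 = 25
σ = (2, 4, 3, 1): 7 + 17 + 7 + 14 = 45
σ = (3, 1, 2, 4): 24 + 30 + 7 + 3 = 64
σ = (3, 1, 4, 2): 24 + 30 + 9 + 28 = 91
σ = (3, 2, 1, 4): 24 + 2 + (-7) + 3 = 22
σ = (3, 2, 4, 1): 24 + 2 + 9 + 14 = 49
σ = (3, 4, 1, 2): 24 + 17 + (-7) + 28 = 62
σ = (3, 4, 2, 1): 24 + 17 + 7 + 14 = 62
σ = (4, 1, 2, 3): (-3) + 30 + 7 + 8 = 42
σ = (4, 1, 3, 2): (-3) + 30 + 7 + 28 = 62
σ = (4, 2, 1, 3): (-3) + 2 + (-7) + 8 = 0
σ = (4, 2, 3, 1): (-3) + 2 + 7 + 14 = 20
σ = (4, 3, 1, 2): (-3) + 7 + (-7) + 28 = 25
σ = (4, 3, 2, 1): (-3) + 7 + 7 + 14 = 25
Optimal value attained by: σ = (3, 1, 4, 2).
Answer: det⊕(A) = 91; verdict: NONSINGULAR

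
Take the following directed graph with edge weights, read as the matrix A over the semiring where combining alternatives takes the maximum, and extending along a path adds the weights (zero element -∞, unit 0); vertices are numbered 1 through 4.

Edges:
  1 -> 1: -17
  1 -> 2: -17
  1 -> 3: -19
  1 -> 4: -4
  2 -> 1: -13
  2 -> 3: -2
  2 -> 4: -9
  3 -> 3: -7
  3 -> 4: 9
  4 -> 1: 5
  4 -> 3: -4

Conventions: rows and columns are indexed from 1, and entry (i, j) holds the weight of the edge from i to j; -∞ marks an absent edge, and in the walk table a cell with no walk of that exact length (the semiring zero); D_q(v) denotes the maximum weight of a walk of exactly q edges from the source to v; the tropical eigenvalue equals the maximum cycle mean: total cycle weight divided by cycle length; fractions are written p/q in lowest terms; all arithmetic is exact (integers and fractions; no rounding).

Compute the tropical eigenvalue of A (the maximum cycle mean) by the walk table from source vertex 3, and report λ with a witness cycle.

q=0: [-∞, -∞, 0, -∞]
q=1: [-∞, -∞, -7, 9]
q=2: [14, -∞, 5, 2]
q=3: [7, -3, -2, 14]
q=4: [19, -10, 10, 7]
Optimal cycle mean attained by: cycle 3->4->3, total 9 + (-4), length 2.
Answer: λ = 5/2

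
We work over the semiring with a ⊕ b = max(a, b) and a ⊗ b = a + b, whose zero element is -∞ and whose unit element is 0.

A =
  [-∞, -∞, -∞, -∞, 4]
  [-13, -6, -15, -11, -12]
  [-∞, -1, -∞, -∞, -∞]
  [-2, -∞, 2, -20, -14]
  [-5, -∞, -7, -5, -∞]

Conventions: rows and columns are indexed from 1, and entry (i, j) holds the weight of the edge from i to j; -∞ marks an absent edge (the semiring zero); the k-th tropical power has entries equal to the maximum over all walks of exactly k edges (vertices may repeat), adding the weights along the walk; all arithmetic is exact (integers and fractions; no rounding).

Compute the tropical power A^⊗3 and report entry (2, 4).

A^⊗2:
  [-1, -∞, -3, -1, -∞]
  [-13, -12, -9, -17, -9]
  [-14, -7, -16, -12, -13]
  [-19, 1, -18, -19, 2]
  [-7, -8, -3, -25, -1]
A^⊗3:
  [-3, -4, 1, -21, 3]
  [-14, -10, -15, -14, -9]
  [-14, -13, -10, -18, -10]
  [-3, -5, -5, -3, -11]
  [-6, -4, -8, -6, -3]
Key observation: the optimum is the walk 2->1->5->4, with weight (-13) + 4 + (-5) = -14.
Optimal value attained by: walk 2->1->5->4.
Answer: (A^⊗3)[2][4] = -14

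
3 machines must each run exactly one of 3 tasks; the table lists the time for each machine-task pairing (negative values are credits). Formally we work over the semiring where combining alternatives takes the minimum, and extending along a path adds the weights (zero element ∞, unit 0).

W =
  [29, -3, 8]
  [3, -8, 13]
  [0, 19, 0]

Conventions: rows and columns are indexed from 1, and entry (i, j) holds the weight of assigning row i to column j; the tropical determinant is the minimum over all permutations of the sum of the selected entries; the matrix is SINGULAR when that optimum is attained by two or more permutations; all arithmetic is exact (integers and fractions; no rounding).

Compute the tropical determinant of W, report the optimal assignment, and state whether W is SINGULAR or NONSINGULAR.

σ = (1, 2, 3): 29 + (-8) + 0 = 21
σ = (1, 3, 2): 29 + 13 + 19 = 61
σ = (2, 1, 3): (-3) + 3 + 0 = 0
σ = (2, 3, 1): (-3) + 13 + 0 = 10
σ = (3, 1, 2): 8 + 3 + 19 = 30
σ = (3, 2, 1): 8 + (-8) + 0 = 0
Optimal value attained by: σ = (2, 1, 3).
Answer: det⊕(W) = 0; verdict: SINGULAR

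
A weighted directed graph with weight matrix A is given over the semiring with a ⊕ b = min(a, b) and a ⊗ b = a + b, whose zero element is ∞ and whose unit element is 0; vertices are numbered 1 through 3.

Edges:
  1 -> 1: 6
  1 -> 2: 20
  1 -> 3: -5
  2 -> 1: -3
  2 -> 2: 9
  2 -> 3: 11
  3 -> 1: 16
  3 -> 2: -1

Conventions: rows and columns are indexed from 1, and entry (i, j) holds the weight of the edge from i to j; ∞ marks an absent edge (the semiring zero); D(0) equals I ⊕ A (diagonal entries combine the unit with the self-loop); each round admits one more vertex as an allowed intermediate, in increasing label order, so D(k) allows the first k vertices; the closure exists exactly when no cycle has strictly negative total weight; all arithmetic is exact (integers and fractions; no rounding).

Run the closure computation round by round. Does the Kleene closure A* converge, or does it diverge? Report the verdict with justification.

D(0):
  [0, 20, -5]
  [-3, 0, 11]
  [16, -1, 0]
D(1):
  [0, 20, -5]
  [-3, 0, -8]
  [16, -1, 0]
Detection: at round 2, diagonal entry (3, 3) turns strictly negative.
Key observation: the cycle 3->2->1->3 has total weight (-1) + (-3) + (-5), which is strictly negative.
Answer: DIVERGES — negative cycle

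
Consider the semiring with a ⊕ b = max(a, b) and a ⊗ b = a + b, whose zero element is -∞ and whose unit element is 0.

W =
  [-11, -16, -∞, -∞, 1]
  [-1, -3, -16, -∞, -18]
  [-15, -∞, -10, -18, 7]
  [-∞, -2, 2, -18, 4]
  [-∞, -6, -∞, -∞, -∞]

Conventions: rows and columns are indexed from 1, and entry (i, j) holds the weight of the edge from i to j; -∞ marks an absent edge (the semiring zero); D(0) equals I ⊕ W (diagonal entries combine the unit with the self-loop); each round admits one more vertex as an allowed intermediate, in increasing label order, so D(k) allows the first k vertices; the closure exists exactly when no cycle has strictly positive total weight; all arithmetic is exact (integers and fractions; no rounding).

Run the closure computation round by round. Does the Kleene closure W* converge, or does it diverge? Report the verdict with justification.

D(0):
  [0, -16, -∞, -∞, 1]
  [-1, 0, -16, -∞, -18]
  [-15, -∞, 0, -18, 7]
  [-∞, -2, 2, 0, 4]
  [-∞, -6, -∞, -∞, 0]
D(1):
  [0, -16, -∞, -∞, 1]
  [-1, 0, -16, -∞, 0]
  [-15, -31, 0, -18, 7]
  [-∞, -2, 2, 0, 4]
  [-∞, -6, -∞, -∞, 0]
D(2):
  [0, -16, -32, -∞, 1]
  [-1, 0, -16, -∞, 0]
  [-15, -31, 0, -18, 7]
  [-3, -2, 2, 0, 4]
  [-7, -6, -22, -∞, 0]
D(3):
  [0, -16, -32, -50, 1]
  [-1, 0, -16, -34, 0]
  [-15, -31, 0, -18, 7]
  [-3, -2, 2, 0, 9]
  [-7, -6, -22, -40, 0]
D(4):
  [0, -16, -32, -50, 1]
  [-1, 0, -16, -34, 0]
  [-15, -20, 0, -18, 7]
  [-3, -2, 2, 0, 9]
  [-7, -6, -22, -40, 0]
D(5):
  [0, -5, -21, -39, 1]
  [-1, 0, -16, -34, 0]
  [0, 1, 0, -18, 7]
  [2, 3, 2, 0, 9]
  [-7, -6, -22, -40, 0]
Key observation: every diagonal entry stays at the unit through all rounds, so no improving cycle exists.
Answer: CONVERGES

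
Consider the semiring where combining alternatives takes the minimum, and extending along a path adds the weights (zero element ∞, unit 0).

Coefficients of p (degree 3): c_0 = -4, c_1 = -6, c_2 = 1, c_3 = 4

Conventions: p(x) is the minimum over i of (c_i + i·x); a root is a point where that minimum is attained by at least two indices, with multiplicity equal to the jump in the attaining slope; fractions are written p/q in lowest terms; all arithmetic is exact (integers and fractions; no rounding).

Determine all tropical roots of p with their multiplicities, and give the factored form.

hull edge (i=0, c=-4) to (i=1, c=-6): slope -2, span 1
hull edge (i=1, c=-6) to (i=3, c=4): slope 5, span 2
Factored form: p(x) = 4 ⊗ (x ⊕ (-5)) ⊗ (x ⊕ (-5)) ⊗ (x ⊕ 2)
Answer: roots = -5 (mult 2), 2 (mult 1)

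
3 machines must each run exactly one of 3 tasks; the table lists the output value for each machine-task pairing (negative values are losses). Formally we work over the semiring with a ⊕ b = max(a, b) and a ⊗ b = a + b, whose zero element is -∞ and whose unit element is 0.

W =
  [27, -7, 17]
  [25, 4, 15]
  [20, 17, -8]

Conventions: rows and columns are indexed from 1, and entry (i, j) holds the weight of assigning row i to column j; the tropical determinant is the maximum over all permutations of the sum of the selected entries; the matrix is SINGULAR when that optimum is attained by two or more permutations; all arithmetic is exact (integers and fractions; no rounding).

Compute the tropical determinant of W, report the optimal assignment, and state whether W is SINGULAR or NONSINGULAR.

σ = (1, 2, 3): 27 + 4 + (-8) = 23
σ = (1, 3, 2): 27 + 15 + 17 = 59
σ = (2, 1, 3): (-7) + 25 + (-8) = 10
σ = (2, 3, 1): (-7) + 15 + 20 = 28
σ = (3, 1, 2): 17 + 25 + 17 = 59
σ = (3, 2, 1): 17 + 4 + 20 = 41
Optimal value attained by: σ = (1, 3, 2).
Answer: det⊕(W) = 59; verdict: SINGULAR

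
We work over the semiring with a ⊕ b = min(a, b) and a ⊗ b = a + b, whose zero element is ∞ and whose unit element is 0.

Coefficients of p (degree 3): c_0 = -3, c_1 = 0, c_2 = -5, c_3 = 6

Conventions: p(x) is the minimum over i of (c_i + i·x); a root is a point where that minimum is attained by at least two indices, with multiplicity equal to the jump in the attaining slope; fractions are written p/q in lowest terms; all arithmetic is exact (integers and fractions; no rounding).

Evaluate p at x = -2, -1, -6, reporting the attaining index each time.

p(-2) = min(-3+0·(-2)=-3, 0+1·(-2)=-2, -5+2·(-2)=-9, 6+3·(-2)=0) = -9 (attained by i=2)
p(-1) = min(-3+0·(-1)=-3, 0+1·(-1)=-1, -5+2·(-1)=-7, 6+3·(-1)=3) = -7 (attained by i=2)
p(-6) = min(-3+0·(-6)=-3, 0+1·(-6)=-6, -5+2·(-6)=-17, 6+3·(-6)=-12) = -17 (attained by i=2)
Answer: p(-2) = -9; p(-1) = -7; p(-6) = -17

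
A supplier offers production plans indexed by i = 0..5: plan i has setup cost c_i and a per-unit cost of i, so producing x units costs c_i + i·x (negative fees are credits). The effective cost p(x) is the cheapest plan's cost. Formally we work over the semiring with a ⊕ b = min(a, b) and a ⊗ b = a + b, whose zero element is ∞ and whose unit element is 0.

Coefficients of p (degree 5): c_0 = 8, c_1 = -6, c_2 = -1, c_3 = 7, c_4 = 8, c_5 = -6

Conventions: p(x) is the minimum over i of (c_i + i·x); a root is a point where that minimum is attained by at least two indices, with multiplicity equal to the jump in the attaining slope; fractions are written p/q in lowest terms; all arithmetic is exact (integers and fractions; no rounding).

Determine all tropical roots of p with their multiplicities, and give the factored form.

hull edge (i=0, c=8) to (i=1, c=-6): slope -14, span 1
hull edge (i=1, c=-6) to (i=5, c=-6): slope 0, span 4
Factored form: p(x) = -6 ⊗ (x ⊕ 0) ⊗ (x ⊕ 0) ⊗ (x ⊕ 0) ⊗ (x ⊕ 0) ⊗ (x ⊕ 14)
Answer: roots = 0 (mult 4), 14 (mult 1)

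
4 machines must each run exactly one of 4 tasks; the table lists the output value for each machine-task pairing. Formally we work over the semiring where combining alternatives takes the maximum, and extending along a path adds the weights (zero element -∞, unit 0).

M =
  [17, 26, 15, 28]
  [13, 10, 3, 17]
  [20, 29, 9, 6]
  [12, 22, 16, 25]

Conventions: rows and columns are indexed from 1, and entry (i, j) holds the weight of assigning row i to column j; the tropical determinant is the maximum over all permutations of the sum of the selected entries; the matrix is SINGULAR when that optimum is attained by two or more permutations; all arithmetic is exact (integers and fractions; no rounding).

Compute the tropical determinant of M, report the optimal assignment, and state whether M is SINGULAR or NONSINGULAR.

σ = (1, 2, 3, 4): 17 + 10 + 9 + 25 = 61
σ = (1, 2, 4, 3): 17 + 10 + 6 + 16 = 49
σ = (1, 3, 2, 4): 17 + 3 + 29 + 25 = 74
σ = (1, 3, 4, 2): 17 + 3 + 6 + 22 = 48
σ = (1, 4, 2, 3): 17 + 17 + 29 + 16 = 79
σ = (1, 4, 3, 2): 17 + 17 + 9 + 22 = 65
σ = (2, 1, 3, 4): 26 + 13 + 9 + 25 = 73
σ = (2, 1, 4, 3): 26 + 13 + 6 + 16 = 61
σ = (2, 3, 1, 4): 26 + 3 + 20 + 25 = 74
σ = (2, 3, 4, 1): 26 + 3 + 6 + 12 = 47
σ = (2, 4, 1, 3): 26 + 17 + 20 + 16 = 79
σ = (2, 4, 3, 1): 26 + 17 + 9 + 12 = 64
σ = (3, 1, 2, 4): 15 + 13 + 29 + 25 = 82
σ = (3, 1, 4, 2): 15 + 13 + 6 + 22 = 56
σ = (3, 2, 1, 4): 15 + 10 + 20 + 25 = 70
σ = (3, 2, 4, 1): 15 + 10 + 6 + 12 = 43
σ = (3, 4, 1, 2): 15 + 17 + 20 + 22 = 74
σ = (3, 4, 2, 1): 15 + 17 + 29 + 12 = 73
σ = (4, 1, 2, 3): 28 + 13 + 29 + 16 = 86
σ = (4, 1, 3, 2): 28 + 13 + 9 + 22 = 72
σ = (4, 2, 1, 3): 28 + 10 + 20 + 16 = 74
σ = (4, 2, 3, 1): 28 + 10 + 9 + 12 = 59
σ = (4, 3, 1, 2): 28 + 3 + 20 + 22 = 73
σ = (4, 3, 2, 1): 28 + 3 + 29 + 12 = 72
Optimal value attained by: σ = (4, 1, 2, 3).
Answer: det⊕(M) = 86; verdict: NONSINGULAR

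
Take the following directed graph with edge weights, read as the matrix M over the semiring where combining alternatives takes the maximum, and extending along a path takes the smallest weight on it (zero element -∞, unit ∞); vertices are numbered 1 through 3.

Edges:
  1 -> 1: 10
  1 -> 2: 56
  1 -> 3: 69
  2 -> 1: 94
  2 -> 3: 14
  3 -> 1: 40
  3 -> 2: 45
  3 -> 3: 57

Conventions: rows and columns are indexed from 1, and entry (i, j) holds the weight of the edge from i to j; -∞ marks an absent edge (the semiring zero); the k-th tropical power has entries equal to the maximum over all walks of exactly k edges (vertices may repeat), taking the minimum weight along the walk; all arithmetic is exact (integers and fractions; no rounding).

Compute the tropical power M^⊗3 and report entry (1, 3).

M^⊗2:
  [56, 45, 57]
  [14, 56, 69]
  [45, 45, 57]
M^⊗3:
  [45, 56, 57]
  [56, 45, 57]
  [45, 45, 57]
Key observation: the optimum is the walk 1->3->3->3, with weight 69 min 57 min 57 = 57.
Optimal value attained by: walk 1->3->3->3.
Answer: (M^⊗3)[1][3] = 57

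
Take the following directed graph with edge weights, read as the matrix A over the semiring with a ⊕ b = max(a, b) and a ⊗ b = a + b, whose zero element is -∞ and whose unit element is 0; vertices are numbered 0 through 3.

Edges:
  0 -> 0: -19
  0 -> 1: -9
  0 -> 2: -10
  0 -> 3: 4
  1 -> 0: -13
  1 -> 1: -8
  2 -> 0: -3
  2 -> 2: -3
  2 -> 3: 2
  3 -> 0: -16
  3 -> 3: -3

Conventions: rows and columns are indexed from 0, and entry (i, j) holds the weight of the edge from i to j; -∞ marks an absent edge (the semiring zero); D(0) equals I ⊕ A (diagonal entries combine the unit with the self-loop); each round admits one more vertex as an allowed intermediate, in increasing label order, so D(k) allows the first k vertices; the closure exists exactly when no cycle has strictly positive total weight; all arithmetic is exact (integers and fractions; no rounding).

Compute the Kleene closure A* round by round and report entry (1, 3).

D(0):
  [0, -9, -10, 4]
  [-13, 0, -∞, -∞]
  [-3, -∞, 0, 2]
  [-16, -∞, -∞, 0]
D(1):
  [0, -9, -10, 4]
  [-13, 0, -23, -9]
  [-3, -12, 0, 2]
  [-16, -25, -26, 0]
D(2):
  [0, -9, -10, 4]
  [-13, 0, -23, -9]
  [-3, -12, 0, 2]
  [-16, -25, -26, 0]
D(3):
  [0, -9, -10, 4]
  [-13, 0, -23, -9]
  [-3, -12, 0, 2]
  [-16, -25, -26, 0]
D(4):
  [0, -9, -10, 4]
  [-13, 0, -23, -9]
  [-3, -12, 0, 2]
  [-16, -25, -26, 0]
Answer: A*[1][3] = -9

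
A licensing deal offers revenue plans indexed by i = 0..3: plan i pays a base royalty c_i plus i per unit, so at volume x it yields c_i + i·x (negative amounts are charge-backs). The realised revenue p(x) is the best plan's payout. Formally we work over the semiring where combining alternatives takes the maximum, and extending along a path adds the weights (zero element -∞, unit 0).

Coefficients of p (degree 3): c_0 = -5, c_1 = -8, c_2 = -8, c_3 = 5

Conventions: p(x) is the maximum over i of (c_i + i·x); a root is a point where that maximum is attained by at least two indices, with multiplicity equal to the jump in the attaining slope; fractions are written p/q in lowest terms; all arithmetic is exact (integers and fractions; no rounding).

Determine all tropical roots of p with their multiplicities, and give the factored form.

hull edge (i=0, c=-5) to (i=3, c=5): slope 10/3, span 3
Factored form: p(x) = 5 ⊗ (x ⊕ (-10/3)) ⊗ (x ⊕ (-10/3)) ⊗ (x ⊕ (-10/3))
Answer: roots = -10/3 (mult 3)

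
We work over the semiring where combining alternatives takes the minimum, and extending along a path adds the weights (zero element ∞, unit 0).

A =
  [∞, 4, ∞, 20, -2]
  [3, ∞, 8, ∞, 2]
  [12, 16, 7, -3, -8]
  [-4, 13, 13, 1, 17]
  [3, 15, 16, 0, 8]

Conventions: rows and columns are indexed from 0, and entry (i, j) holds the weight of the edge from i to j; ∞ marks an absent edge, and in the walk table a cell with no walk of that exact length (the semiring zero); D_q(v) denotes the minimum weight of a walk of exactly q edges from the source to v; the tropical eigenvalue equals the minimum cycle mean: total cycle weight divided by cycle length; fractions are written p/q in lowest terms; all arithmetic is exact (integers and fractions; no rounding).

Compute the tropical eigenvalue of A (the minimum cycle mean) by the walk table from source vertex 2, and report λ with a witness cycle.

q=0: [∞, ∞, 0, ∞, ∞]
q=1: [12, 16, 7, -3, -8]
q=2: [-7, 7, 8, -8, -1]
q=3: [-12, -3, 5, -7, -9]
q=4: [-11, -8, 5, -9, -14]
q=5: [-13, -7, 0, -14, -13]
Optimal cycle mean attained by: cycle 0->4->3->0, total (-2) + 0 + (-4), length 3.
Answer: λ = -2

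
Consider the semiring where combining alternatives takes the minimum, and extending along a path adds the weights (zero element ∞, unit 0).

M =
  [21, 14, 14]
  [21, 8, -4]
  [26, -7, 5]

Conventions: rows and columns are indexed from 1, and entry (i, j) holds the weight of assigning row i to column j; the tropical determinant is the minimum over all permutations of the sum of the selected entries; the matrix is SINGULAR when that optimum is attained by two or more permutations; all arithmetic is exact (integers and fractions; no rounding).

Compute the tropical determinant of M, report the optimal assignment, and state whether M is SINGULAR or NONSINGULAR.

σ = (1, 2, 3): 21 + 8 + 5 = 34
σ = (1, 3, 2): 21 + (-4) + (-7) = 10
σ = (2, 1, 3): 14 + 21 + 5 = 40
σ = (2, 3, 1): 14 + (-4) + 26 = 36
σ = (3, 1, 2): 14 + 21 + (-7) = 28
σ = (3, 2, 1): 14 + 8 + 26 = 48
Optimal value attained by: σ = (1, 3, 2).
Answer: det⊕(M) = 10; verdict: NONSINGULAR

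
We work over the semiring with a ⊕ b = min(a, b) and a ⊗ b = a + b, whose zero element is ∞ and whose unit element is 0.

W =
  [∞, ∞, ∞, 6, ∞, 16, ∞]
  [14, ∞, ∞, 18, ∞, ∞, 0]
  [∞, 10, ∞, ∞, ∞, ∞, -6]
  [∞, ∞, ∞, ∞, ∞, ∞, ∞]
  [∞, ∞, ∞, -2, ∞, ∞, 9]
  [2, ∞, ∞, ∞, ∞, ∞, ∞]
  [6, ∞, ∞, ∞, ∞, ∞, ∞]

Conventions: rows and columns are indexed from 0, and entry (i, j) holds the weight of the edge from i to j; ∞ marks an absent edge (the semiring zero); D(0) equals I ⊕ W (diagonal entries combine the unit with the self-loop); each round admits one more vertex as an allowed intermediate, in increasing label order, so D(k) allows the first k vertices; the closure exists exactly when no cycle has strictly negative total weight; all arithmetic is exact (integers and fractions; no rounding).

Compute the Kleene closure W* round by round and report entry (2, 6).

D(0):
  [0, ∞, ∞, 6, ∞, 16, ∞]
  [14, 0, ∞, 18, ∞, ∞, 0]
  [∞, 10, 0, ∞, ∞, ∞, -6]
  [∞, ∞, ∞, 0, ∞, ∞, ∞]
  [∞, ∞, ∞, -2, 0, ∞, 9]
  [2, ∞, ∞, ∞, ∞, 0, ∞]
  [6, ∞, ∞, ∞, ∞, ∞, 0]
D(1):
  [0, ∞, ∞, 6, ∞, 16, ∞]
  [14, 0, ∞, 18, ∞, 30, 0]
  [∞, 10, 0, ∞, ∞, ∞, -6]
  [∞, ∞, ∞, 0, ∞, ∞, ∞]
  [∞, ∞, ∞, -2, 0, ∞, 9]
  [2, ∞, ∞, 8, ∞, 0, ∞]
  [6, ∞, ∞, 12, ∞, 22, 0]
D(2):
  [0, ∞, ∞, 6, ∞, 16, ∞]
  [14, 0, ∞, 18, ∞, 30, 0]
  [24, 10, 0, 28, ∞, 40, -6]
  [∞, ∞, ∞, 0, ∞, ∞, ∞]
  [∞, ∞, ∞, -2, 0, ∞, 9]
  [2, ∞, ∞, 8, ∞, 0, ∞]
  [6, ∞, ∞, 12, ∞, 22, 0]
D(3):
  [0, ∞, ∞, 6, ∞, 16, ∞]
  [14, 0, ∞, 18, ∞, 30, 0]
  [24, 10, 0, 28, ∞, 40, -6]
  [∞, ∞, ∞, 0, ∞, ∞, ∞]
  [∞, ∞, ∞, -2, 0, ∞, 9]
  [2, ∞, ∞, 8, ∞, 0, ∞]
  [6, ∞, ∞, 12, ∞, 22, 0]
D(4):
  [0, ∞, ∞, 6, ∞, 16, ∞]
  [14, 0, ∞, 18, ∞, 30, 0]
  [24, 10, 0, 28, ∞, 40, -6]
  [∞, ∞, ∞, 0, ∞, ∞, ∞]
  [∞, ∞, ∞, -2, 0, ∞, 9]
  [2, ∞, ∞, 8, ∞, 0, ∞]
  [6, ∞, ∞, 12, ∞, 22, 0]
D(5):
  [0, ∞, ∞, 6, ∞, 16, ∞]
  [14, 0, ∞, 18, ∞, 30, 0]
  [24, 10, 0, 28, ∞, 40, -6]
  [∞, ∞, ∞, 0, ∞, ∞, ∞]
  [∞, ∞, ∞, -2, 0, ∞, 9]
  [2, ∞, ∞, 8, ∞, 0, ∞]
  [6, ∞, ∞, 12, ∞, 22, 0]
D(6):
  [0, ∞, ∞, 6, ∞, 16, ∞]
  [14, 0, ∞, 18, ∞, 30, 0]
  [24, 10, 0, 28, ∞, 40, -6]
  [∞, ∞, ∞, 0, ∞, ∞, ∞]
  [∞, ∞, ∞, -2, 0, ∞, 9]
  [2, ∞, ∞, 8, ∞, 0, ∞]
  [6, ∞, ∞, 12, ∞, 22, 0]
D(7):
  [0, ∞, ∞, 6, ∞, 16, ∞]
  [6, 0, ∞, 12, ∞, 22, 0]
  [0, 10, 0, 6, ∞, 16, -6]
  [∞, ∞, ∞, 0, ∞, ∞, ∞]
  [15, ∞, ∞, -2, 0, 31, 9]
  [2, ∞, ∞, 8, ∞, 0, ∞]
  [6, ∞, ∞, 12, ∞, 22, 0]
Answer: W*[2][6] = -6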